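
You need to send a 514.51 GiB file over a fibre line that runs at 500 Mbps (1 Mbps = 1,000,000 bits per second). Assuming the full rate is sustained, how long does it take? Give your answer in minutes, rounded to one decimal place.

147.3 minutes

514.51 GiB = 552,450,905,866.24 bytes = 4,419,607,246,929.92 bits
500 Mbps = 500,000,000 bits/s
time = 4,419,607,246,929.92 / 500,000,000 = 8,839.21 s
8,839.21 s / 60 = 147.3 minutes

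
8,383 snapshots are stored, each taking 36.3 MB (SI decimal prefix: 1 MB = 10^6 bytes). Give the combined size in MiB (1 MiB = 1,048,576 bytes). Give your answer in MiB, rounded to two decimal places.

290,205.86 MiB

Total = 8,383 × 36.3 MB = 304302.9 MB
= 304302.9 × 1,000,000 bytes = 304,302,900,000 bytes
1 MiB = 1,048,576 bytes
304,302,900,000 / 1,048,576 = 290,205.86 MiB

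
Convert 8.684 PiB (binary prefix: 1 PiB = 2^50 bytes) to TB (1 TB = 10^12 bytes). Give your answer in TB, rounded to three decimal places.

8.684 PiB × 1,125,899,906,842,624 bytes/PiB = 9,777,314,791,021,346.816 bytes
1 TB = 10^12 bytes = 1,000,000,000,000 bytes
9,777,314,791,021,346.816 / 1,000,000,000,000 = 9,777.315 TB

9,777.315 TB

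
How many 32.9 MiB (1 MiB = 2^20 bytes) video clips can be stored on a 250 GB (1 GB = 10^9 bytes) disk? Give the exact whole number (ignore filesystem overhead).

7,246

Capacity: 250 GB = 250,000,000,000 bytes
Per item: 32.9 MiB = 34,498,150.4 bytes
⌊250,000,000,000 / 34,498,150.4⌋ = 7,246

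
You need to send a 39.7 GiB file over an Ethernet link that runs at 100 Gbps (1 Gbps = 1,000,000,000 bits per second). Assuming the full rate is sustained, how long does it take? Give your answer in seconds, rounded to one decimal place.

3.4 seconds

39.7 GiB = 42,627,550,412.8 bytes = 341,020,403,302.4 bits
100 Gbps = 100,000,000,000 bits/s
time = 341,020,403,302.4 / 100,000,000,000 = 3.4 s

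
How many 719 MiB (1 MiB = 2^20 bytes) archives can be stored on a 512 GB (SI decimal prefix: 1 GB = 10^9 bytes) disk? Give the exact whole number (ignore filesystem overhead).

Capacity: 512 GB = 512,000,000,000 bytes
Per item: 719 MiB = 753,926,144 bytes
⌊512,000,000,000 / 753,926,144⌋ = 679

679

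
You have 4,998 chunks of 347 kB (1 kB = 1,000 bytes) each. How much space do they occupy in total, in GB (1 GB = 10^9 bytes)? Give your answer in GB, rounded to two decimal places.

1.73 GB

Total = 4,998 × 347 kB = 1,734,306 kB
= 1,734,306 × 1,000 bytes = 1,734,306,000 bytes
1 GB = 1,000,000,000 bytes
1,734,306,000 / 1,000,000,000 = 1.73 GB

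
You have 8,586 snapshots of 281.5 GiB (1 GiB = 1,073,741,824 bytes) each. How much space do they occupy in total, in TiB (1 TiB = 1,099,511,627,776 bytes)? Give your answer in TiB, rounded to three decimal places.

Total = 8,586 × 281.5 GiB = 2,416,959 GiB
= 2,416,959 × 1,073,741,824 bytes = 2,595,189,965,193,216 bytes
1 TiB = 1,099,511,627,776 bytes
2,595,189,965,193,216 / 1,099,511,627,776 = 2,360.312 TiB

2,360.312 TiB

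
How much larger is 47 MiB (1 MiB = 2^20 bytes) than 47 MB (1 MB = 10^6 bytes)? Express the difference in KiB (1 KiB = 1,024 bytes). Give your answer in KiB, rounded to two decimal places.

47 MiB = 47 × 1,048,576 = 49,283,072 bytes
47 MB = 47 × 1,000,000 = 47,000,000 bytes
difference = 2,283,072 bytes
2,283,072 / 1,024 = 2,229.56 KiB

2,229.56 KiB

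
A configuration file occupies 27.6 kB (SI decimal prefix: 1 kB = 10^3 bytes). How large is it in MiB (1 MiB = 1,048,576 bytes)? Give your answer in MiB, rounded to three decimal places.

0.026 MiB

27.6 kB = 27.6 × 10^3 bytes = 27,600 bytes
1 MiB = 2^20 bytes = 1,048,576 bytes
27,600 / 1,048,576 = 0.026 MiB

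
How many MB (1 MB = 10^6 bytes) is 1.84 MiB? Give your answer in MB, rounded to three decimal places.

1.929 MB

1.84 MiB = 1.84 × 2^20 bytes = 1,929,379.84 bytes
1 MB = 10^6 bytes = 1,000,000 bytes
1,929,379.84 / 1,000,000 = 1.929 MB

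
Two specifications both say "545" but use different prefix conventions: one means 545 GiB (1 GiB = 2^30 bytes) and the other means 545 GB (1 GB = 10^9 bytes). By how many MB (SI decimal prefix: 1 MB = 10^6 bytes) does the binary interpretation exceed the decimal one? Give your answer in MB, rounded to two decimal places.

545 GiB = 545 × 1,073,741,824 = 585,189,294,080 bytes
545 GB = 545 × 1,000,000,000 = 545,000,000,000 bytes
difference = 40,189,294,080 bytes
40,189,294,080 / 1,000,000 = 40,189.29 MB

40,189.29 MB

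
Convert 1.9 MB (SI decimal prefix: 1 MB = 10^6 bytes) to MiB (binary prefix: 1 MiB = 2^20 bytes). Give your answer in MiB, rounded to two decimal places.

1.81 MiB

1.9 MB × 1,000,000 bytes/MB = 1,900,000 bytes
1 MiB = 1,048,576 bytes
1,900,000 / 1,048,576 = 1.81 MiB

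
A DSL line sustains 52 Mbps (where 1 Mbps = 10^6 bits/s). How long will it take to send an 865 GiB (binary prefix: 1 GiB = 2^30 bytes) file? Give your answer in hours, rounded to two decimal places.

865 GiB = 928,786,677,760 bytes = 7,430,293,422,080 bits
52 Mbps = 52,000,000 bits/s
time = 7,430,293,422,080 / 52,000,000 = 142,890.2581 s
142,890.2581 s / 3600 = 39.69 hours

39.69 hours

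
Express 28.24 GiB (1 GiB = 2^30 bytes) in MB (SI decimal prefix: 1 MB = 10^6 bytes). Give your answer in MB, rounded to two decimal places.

30,322.47 MB

28.24 GiB = 28.24 × 2^30 bytes = 30,322,469,109.76 bytes
1 MB = 1,000,000 bytes
30,322,469,109.76 / 1,000,000 = 30,322.47 MB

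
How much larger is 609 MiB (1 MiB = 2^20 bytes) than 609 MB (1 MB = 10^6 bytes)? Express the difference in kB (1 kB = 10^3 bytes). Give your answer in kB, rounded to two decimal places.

609 MiB = 609 × 1,048,576 = 638,582,784 bytes
609 MB = 609 × 1,000,000 = 609,000,000 bytes
difference = 29,582,784 bytes
29,582,784 / 1,000 = 29,582.78 kB

29,582.78 kB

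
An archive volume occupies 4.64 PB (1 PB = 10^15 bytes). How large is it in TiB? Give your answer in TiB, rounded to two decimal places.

4,220.06 TiB

4.64 PB = 4.64 × 10^15 bytes = 4,640,000,000,000,000 bytes
1 TiB = 1,099,511,627,776 bytes
4,640,000,000,000,000 / 1,099,511,627,776 = 4,220.06 TiB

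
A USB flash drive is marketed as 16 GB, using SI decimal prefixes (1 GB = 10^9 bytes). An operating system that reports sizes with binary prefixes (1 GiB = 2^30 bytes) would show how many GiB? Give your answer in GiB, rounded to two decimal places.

14.90 GiB

16 GB = 16 × 10^9 bytes = 16,000,000,000 bytes
1 GiB = 1,073,741,824 bytes
16,000,000,000 / 1,073,741,824 = 14.90 GiB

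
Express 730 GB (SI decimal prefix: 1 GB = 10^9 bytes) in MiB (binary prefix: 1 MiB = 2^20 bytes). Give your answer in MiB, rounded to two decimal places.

730 GB = 730 × 10^9 bytes = 730,000,000,000 bytes
1 MiB = 1,048,576 bytes
730,000,000,000 / 1,048,576 = 696,182.25 MiB

696,182.25 MiB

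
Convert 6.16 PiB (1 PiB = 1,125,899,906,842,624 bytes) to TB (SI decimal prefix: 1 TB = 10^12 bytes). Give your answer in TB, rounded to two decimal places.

6,935.54 TB

6.16 PiB = 6.16 × 2^50 bytes = 6,935,543,426,150,563.84 bytes
1 TB = 10^12 bytes = 1,000,000,000,000 bytes
6,935,543,426,150,563.84 / 1,000,000,000,000 = 6,935.54 TB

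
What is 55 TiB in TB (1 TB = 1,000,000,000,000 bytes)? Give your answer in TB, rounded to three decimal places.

60.473 TB

55 TiB × 1,099,511,627,776 bytes/TiB = 60,473,139,527,680 bytes
1 TB = 1,000,000,000,000 bytes
60,473,139,527,680 / 1,000,000,000,000 = 60.473 TB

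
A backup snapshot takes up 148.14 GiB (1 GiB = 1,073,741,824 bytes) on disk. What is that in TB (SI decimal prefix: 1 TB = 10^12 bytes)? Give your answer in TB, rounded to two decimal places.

0.16 TB

148.14 GiB × 1,073,741,824 bytes/GiB = 159,064,113,807.36 bytes
1 TB = 1,000,000,000,000 bytes
159,064,113,807.36 / 1,000,000,000,000 = 0.16 TB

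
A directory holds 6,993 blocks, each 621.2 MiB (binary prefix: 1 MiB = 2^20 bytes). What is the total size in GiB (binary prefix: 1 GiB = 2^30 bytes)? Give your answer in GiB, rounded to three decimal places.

4,242.238 GiB

Total = 6,993 × 621.2 MiB = 4344051.6 MiB
= 4344051.6 × 1,048,576 bytes = 4,555,068,250,521.6 bytes
1 GiB = 1,073,741,824 bytes
4,555,068,250,521.6 / 1,073,741,824 = 4,242.238 GiB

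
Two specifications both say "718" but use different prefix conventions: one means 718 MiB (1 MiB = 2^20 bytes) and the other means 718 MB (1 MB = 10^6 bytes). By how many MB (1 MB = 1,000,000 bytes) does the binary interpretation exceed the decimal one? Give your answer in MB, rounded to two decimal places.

34.88 MB

718 MiB = 718 × 1,048,576 = 752,877,568 bytes
718 MB = 718 × 1,000,000 = 718,000,000 bytes
difference = 34,877,568 bytes
34,877,568 / 1,000,000 = 34.88 MB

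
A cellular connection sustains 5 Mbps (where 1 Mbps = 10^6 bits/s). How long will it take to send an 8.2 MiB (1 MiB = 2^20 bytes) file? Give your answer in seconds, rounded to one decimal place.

8.2 MiB = 8,598,323.2 bytes = 68,786,585.6 bits
5 Mbps = 5,000,000 bits/s
time = 68,786,585.6 / 5,000,000 = 13.8 s

13.8 seconds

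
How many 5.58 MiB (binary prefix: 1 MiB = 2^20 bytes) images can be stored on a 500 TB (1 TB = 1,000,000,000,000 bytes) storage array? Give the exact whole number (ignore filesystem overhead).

Capacity: 500 TB = 500,000,000,000,000 bytes
Per item: 5.58 MiB = 5,851,054.08 bytes
⌊500,000,000,000,000 / 5,851,054.08⌋ = 85,454,687

85,454,687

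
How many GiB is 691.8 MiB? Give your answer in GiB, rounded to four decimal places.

691.8 MiB = 691.8 × 2^20 bytes = 725,404,876.8 bytes
1 GiB = 2^30 bytes = 1,073,741,824 bytes
725,404,876.8 / 1,073,741,824 = 0.6756 GiB

0.6756 GiB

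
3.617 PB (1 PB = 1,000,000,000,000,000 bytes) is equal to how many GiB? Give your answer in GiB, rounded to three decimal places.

3.617 PB = 3.617 × 10^15 bytes = 3,617,000,000,000,000 bytes
1 GiB = 2^30 bytes = 1,073,741,824 bytes
3,617,000,000,000,000 / 1,073,741,824 = 3,368,593.752 GiB

3,368,593.752 GiB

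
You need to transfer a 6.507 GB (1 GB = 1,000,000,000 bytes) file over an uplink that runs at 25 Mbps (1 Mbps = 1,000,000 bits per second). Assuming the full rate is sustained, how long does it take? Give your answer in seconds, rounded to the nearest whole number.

2,082 seconds

6.507 GB = 6,507,000,000 bytes = 52,056,000,000 bits
25 Mbps = 25,000,000 bits/s
time = 52,056,000,000 / 25,000,000 = 2,082 s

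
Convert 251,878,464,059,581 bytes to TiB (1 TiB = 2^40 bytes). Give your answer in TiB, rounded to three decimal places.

251,878,464,059,581 bytes given.
1 TiB = 1,099,511,627,776 bytes
251,878,464,059,581 / 1,099,511,627,776 = 229.082 TiB

229.082 TiB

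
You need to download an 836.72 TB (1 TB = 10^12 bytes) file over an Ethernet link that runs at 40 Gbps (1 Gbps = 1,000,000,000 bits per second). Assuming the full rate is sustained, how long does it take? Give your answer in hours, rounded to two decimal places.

836.72 TB = 836,720,000,000,000 bytes = 6,693,760,000,000,000 bits
40 Gbps = 40,000,000,000 bits/s
time = 6,693,760,000,000,000 / 40,000,000,000 = 167,344.0000 s
167,344.0000 s / 3600 = 46.48 hours

46.48 hours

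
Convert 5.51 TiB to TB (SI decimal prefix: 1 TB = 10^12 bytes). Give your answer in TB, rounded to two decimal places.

6.06 TB

5.51 TiB = 5.51 × 2^40 bytes = 6,058,309,069,045.76 bytes
1 TB = 10^12 bytes = 1,000,000,000,000 bytes
6,058,309,069,045.76 / 1,000,000,000,000 = 6.06 TB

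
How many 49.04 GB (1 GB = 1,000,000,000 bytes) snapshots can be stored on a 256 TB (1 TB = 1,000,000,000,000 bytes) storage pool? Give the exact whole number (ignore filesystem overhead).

5,220

Capacity: 256 TB = 256,000,000,000,000 bytes
Per item: 49.04 GB = 49,040,000,000 bytes
⌊256,000,000,000,000 / 49,040,000,000⌋ = 5,220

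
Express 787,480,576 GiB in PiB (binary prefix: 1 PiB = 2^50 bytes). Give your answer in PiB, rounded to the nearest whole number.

787,480,576 GiB = 787,480,576 × 2^30 bytes = 845,550,830,038,810,624 bytes
1 PiB = 2^50 bytes = 1,125,899,906,842,624 bytes
845,550,830,038,810,624 / 1,125,899,906,842,624 = 751 PiB

751 PiB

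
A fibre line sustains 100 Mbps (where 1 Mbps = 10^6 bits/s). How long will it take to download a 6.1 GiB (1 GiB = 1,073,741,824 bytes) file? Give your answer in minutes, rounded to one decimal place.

8.7 minutes

6.1 GiB = 6,549,825,126.4 bytes = 52,398,601,011.2 bits
100 Mbps = 100,000,000 bits/s
time = 52,398,601,011.2 / 100,000,000 = 523.99 s
523.99 s / 60 = 8.7 minutes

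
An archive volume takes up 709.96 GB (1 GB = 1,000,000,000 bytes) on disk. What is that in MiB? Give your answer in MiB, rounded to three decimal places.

709.96 GB × 1,000,000,000 bytes/GB = 709,960,000,000 bytes
1 MiB = 2^20 bytes = 1,048,576 bytes
709,960,000,000 / 1,048,576 = 677,070.618 MiB

677,070.618 MiB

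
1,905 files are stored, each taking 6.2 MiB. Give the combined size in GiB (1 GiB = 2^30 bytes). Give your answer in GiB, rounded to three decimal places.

11.534 GiB

Total = 1,905 × 6.2 MiB = 11,811 MiB
= 11,811 × 1,048,576 bytes = 12,384,731,136 bytes
1 GiB = 1,073,741,824 bytes
12,384,731,136 / 1,073,741,824 = 11.534 GiB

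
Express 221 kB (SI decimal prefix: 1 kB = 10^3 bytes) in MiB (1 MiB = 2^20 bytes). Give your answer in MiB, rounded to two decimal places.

221 kB × 1,000 bytes/kB = 221,000 bytes
1 MiB = 1,048,576 bytes
221,000 / 1,048,576 = 0.21 MiB

0.21 MiB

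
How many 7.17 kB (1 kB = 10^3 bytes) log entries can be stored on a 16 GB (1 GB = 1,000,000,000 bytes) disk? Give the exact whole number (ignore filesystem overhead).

2,231,520

Capacity: 16 GB = 16,000,000,000 bytes
Per item: 7.17 kB = 7,170 bytes
⌊16,000,000,000 / 7,170⌋ = 2,231,520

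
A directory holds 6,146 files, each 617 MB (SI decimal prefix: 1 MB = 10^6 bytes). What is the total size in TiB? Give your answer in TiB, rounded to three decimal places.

3.449 TiB

Total = 6,146 × 617 MB = 3,792,082 MB
= 3,792,082 × 1,000,000 bytes = 3,792,082,000,000 bytes
1 TiB = 1,099,511,627,776 bytes
3,792,082,000,000 / 1,099,511,627,776 = 3.449 TiB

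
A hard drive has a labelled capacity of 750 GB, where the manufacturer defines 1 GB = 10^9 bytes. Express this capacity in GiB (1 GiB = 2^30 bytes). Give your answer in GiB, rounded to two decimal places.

698.49 GiB

750 GB = 750 × 10^9 bytes = 750,000,000,000 bytes
1 GiB = 1,073,741,824 bytes
750,000,000,000 / 1,073,741,824 = 698.49 GiB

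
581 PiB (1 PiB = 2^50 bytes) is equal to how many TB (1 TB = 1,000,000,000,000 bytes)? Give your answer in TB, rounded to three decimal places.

654,147.846 TB

581 PiB = 581 × 2^50 bytes = 654,147,845,875,564,544 bytes
1 TB = 10^12 bytes = 1,000,000,000,000 bytes
654,147,845,875,564,544 / 1,000,000,000,000 = 654,147.846 TB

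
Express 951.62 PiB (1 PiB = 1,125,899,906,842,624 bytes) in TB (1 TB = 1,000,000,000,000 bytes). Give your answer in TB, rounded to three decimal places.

1,071,428.869 TB

951.62 PiB = 951.62 × 2^50 bytes = 1,071,428,869,349,577,850.88 bytes
1 TB = 10^12 bytes = 1,000,000,000,000 bytes
1,071,428,869,349,577,850.88 / 1,000,000,000,000 = 1,071,428.869 TB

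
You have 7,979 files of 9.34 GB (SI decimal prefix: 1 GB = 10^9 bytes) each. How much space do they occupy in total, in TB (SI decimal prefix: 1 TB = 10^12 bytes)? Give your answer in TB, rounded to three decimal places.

Total = 7,979 × 9.34 GB = 74523.86 GB
= 74523.86 × 1,000,000,000 bytes = 74,523,860,000,000 bytes
1 TB = 1,000,000,000,000 bytes
74,523,860,000,000 / 1,000,000,000,000 = 74.524 TB

74.524 TB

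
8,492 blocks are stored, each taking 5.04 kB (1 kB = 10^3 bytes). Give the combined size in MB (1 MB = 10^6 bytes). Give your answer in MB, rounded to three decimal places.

Total = 8,492 × 5.04 kB = 42799.68 kB
= 42799.68 × 1,000 bytes = 42,799,680 bytes
1 MB = 1,000,000 bytes
42,799,680 / 1,000,000 = 42.800 MB

42.800 MB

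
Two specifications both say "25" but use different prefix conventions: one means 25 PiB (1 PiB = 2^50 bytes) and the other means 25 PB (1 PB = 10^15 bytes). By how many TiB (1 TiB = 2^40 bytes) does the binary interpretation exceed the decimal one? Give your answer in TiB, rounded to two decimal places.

2,862.63 TiB

25 PiB = 25 × 1,125,899,906,842,624 = 28,147,497,671,065,600 bytes
25 PB = 25 × 1,000,000,000,000,000 = 25,000,000,000,000,000 bytes
difference = 3,147,497,671,065,600 bytes
3,147,497,671,065,600 / 1,099,511,627,776 = 2,862.63 TiB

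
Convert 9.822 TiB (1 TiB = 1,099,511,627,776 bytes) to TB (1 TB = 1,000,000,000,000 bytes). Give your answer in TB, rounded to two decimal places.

10.80 TB

9.822 TiB × 1,099,511,627,776 bytes/TiB = 10,799,403,208,015.872 bytes
1 TB = 10^12 bytes = 1,000,000,000,000 bytes
10,799,403,208,015.872 / 1,000,000,000,000 = 10.80 TB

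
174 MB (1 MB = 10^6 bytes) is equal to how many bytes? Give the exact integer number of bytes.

174,000,000 bytes

174 × 1,000,000 = 174,000,000 bytes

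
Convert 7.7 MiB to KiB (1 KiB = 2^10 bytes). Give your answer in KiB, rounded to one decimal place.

7,884.8 KiB

7.7 MiB = 7.7 × 2^20 bytes = 8,074,035.2 bytes
1 KiB = 2^10 bytes = 1,024 bytes
8,074,035.2 / 1,024 = 7,884.8 KiB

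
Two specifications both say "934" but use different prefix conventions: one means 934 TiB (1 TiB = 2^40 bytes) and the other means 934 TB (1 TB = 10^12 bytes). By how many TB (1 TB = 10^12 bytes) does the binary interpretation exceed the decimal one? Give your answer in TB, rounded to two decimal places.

92.94 TB

934 TiB = 934 × 1,099,511,627,776 = 1,026,943,860,342,784 bytes
934 TB = 934 × 1,000,000,000,000 = 934,000,000,000,000 bytes
difference = 92,943,860,342,784 bytes
92,943,860,342,784 / 1,000,000,000,000 = 92.94 TB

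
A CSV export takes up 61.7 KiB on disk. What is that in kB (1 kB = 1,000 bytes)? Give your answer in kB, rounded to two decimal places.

61.7 KiB = 61.7 × 2^10 bytes = 63,180.8 bytes
1 kB = 10^3 bytes = 1,000 bytes
63,180.8 / 1,000 = 63.18 kB

63.18 kB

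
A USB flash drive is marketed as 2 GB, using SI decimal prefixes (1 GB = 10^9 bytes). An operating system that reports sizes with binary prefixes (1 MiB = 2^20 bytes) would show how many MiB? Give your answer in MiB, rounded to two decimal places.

1,907.35 MiB

2 GB = 2 × 10^9 bytes = 2,000,000,000 bytes
1 MiB = 2^20 bytes = 1,048,576 bytes
2,000,000,000 / 1,048,576 = 1,907.35 MiB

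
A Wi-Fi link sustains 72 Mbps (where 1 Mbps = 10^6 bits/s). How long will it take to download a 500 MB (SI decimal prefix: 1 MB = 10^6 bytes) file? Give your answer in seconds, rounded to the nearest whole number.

56 seconds

500 MB = 500,000,000 bytes = 4,000,000,000 bits
72 Mbps = 72,000,000 bits/s
time = 4,000,000,000 / 72,000,000 = 56 s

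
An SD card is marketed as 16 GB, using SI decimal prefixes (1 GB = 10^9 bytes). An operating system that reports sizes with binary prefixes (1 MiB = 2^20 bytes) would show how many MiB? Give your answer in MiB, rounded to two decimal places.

15,258.79 MiB

16 GB = 16 × 10^9 bytes = 16,000,000,000 bytes
1 MiB = 2^20 bytes = 1,048,576 bytes
16,000,000,000 / 1,048,576 = 15,258.79 MiB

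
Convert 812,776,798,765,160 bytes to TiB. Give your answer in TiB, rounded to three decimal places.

739.216 TiB

812,776,798,765,160 bytes given.
1 TiB = 1,099,511,627,776 bytes
812,776,798,765,160 / 1,099,511,627,776 = 739.216 TiB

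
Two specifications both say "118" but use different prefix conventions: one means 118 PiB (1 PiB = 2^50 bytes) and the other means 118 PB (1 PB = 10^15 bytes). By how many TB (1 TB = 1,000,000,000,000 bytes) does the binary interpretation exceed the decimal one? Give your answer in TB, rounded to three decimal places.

118 PiB = 118 × 1,125,899,906,842,624 = 132,856,189,007,429,632 bytes
118 PB = 118 × 1,000,000,000,000,000 = 118,000,000,000,000,000 bytes
difference = 14,856,189,007,429,632 bytes
14,856,189,007,429,632 / 1,000,000,000,000 = 14,856.189 TB

14,856.189 TB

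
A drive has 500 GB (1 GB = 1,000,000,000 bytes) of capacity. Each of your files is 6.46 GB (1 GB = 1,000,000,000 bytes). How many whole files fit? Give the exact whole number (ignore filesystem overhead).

Capacity: 500 GB = 500,000,000,000 bytes
Per item: 6.46 GB = 6,460,000,000 bytes
⌊500,000,000,000 / 6,460,000,000⌋ = 77

77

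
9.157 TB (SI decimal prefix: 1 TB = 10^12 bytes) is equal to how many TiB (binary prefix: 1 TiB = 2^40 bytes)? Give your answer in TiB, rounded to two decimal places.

8.33 TiB

9.157 TB = 9.157 × 10^12 bytes = 9,157,000,000,000 bytes
1 TiB = 2^40 bytes = 1,099,511,627,776 bytes
9,157,000,000,000 / 1,099,511,627,776 = 8.33 TiB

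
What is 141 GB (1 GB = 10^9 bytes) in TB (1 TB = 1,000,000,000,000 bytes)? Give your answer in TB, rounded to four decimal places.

0.1410 TB

141 GB = 141 × 10^9 bytes = 141,000,000,000 bytes
1 TB = 1,000,000,000,000 bytes
141,000,000,000 / 1,000,000,000,000 = 0.1410 TB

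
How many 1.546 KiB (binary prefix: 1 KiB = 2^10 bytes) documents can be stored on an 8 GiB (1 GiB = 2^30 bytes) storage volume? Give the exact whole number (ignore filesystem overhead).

5,426,007

Capacity: 8 GiB = 8,589,934,592 bytes
Per item: 1.546 KiB = 1,583.104 bytes
⌊8,589,934,592 / 1,583.104⌋ = 5,426,007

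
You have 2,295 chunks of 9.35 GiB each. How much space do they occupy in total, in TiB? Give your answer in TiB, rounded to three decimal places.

Total = 2,295 × 9.35 GiB = 21458.25 GiB
= 21458.25 × 1,073,741,824 bytes = 23,040,620,494,848 bytes
1 TiB = 1,099,511,627,776 bytes
23,040,620,494,848 / 1,099,511,627,776 = 20.955 TiB

20.955 TiB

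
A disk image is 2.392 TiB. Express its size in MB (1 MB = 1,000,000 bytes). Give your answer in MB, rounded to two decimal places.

2,630,031.81 MB

2.392 TiB × 1,099,511,627,776 bytes/TiB = 2,630,031,813,640.192 bytes
1 MB = 10^6 bytes = 1,000,000 bytes
2,630,031,813,640.192 / 1,000,000 = 2,630,031.81 MB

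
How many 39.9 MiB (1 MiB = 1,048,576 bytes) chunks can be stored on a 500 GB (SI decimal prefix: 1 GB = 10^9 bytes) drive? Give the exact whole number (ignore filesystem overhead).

11,950

Capacity: 500 GB = 500,000,000,000 bytes
Per item: 39.9 MiB = 41,838,182.4 bytes
⌊500,000,000,000 / 41,838,182.4⌋ = 11,950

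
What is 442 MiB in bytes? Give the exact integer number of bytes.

442 × 1,048,576 = 463,470,592 bytes

463,470,592 bytes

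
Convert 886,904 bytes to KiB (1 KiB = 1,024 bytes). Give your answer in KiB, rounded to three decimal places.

886,904 bytes given.
1 KiB = 1,024 bytes
886,904 / 1,024 = 866.117 KiB

866.117 KiB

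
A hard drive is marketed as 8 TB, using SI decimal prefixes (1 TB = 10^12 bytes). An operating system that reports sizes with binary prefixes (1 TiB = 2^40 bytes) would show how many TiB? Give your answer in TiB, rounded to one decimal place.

8 TB × 1,000,000,000,000 bytes/TB = 8,000,000,000,000 bytes
1 TiB = 1,099,511,627,776 bytes
8,000,000,000,000 / 1,099,511,627,776 = 7.3 TiB

7.3 TiB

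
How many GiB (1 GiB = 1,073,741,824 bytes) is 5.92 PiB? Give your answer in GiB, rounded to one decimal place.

5.92 PiB = 5.92 × 2^50 bytes = 6,665,327,448,508,334.08 bytes
1 GiB = 1,073,741,824 bytes
6,665,327,448,508,334.08 / 1,073,741,824 = 6,207,569.9 GiB

6,207,569.9 GiB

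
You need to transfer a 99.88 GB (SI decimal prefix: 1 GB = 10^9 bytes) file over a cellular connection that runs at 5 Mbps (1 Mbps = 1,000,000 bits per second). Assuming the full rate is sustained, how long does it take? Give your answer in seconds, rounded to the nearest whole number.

99.88 GB = 99,880,000,000 bytes = 799,040,000,000 bits
5 Mbps = 5,000,000 bits/s
time = 799,040,000,000 / 5,000,000 = 159,808 s

159,808 seconds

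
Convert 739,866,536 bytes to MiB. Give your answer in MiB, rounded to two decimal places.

739,866,536 bytes given.
1 MiB = 1,048,576 bytes
739,866,536 / 1,048,576 = 705.59 MiB

705.59 MiB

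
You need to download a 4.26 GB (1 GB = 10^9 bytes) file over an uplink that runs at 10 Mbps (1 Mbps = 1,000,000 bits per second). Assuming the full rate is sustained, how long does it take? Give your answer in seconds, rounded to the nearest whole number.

3,408 seconds

4.26 GB = 4,260,000,000 bytes = 34,080,000,000 bits
10 Mbps = 10,000,000 bits/s
time = 34,080,000,000 / 10,000,000 = 3,408 s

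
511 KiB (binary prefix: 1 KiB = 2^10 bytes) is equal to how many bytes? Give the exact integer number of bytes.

511 × 1,024 = 523,264 bytes  (1 KiB = 2^10 bytes)

523,264 bytes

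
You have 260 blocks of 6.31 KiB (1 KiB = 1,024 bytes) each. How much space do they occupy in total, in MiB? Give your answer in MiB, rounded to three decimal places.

1.602 MiB

Total = 260 × 6.31 KiB = 1640.6 KiB
= 1640.6 × 1,024 bytes = 1,679,974.4 bytes
1 MiB = 1,048,576 bytes
1,679,974.4 / 1,048,576 = 1.602 MiB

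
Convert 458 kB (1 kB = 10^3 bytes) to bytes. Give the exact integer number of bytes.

458,000 bytes

458 × 1,000 = 458,000 bytes  (1 kB = 10^3 bytes)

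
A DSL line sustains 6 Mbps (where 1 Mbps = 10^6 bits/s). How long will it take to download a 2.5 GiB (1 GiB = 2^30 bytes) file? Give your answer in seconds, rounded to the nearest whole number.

2.5 GiB = 2,684,354,560 bytes = 21,474,836,480 bits
6 Mbps = 6,000,000 bits/s
time = 21,474,836,480 / 6,000,000 = 3,579 s

3,579 seconds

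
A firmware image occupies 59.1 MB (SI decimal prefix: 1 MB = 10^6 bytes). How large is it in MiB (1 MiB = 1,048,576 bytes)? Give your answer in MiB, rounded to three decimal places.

56.362 MiB

59.1 MB = 59.1 × 10^6 bytes = 59,100,000 bytes
1 MiB = 1,048,576 bytes
59,100,000 / 1,048,576 = 56.362 MiB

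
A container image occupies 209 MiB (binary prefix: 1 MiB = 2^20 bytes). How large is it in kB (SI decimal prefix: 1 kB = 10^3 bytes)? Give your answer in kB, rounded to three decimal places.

209 MiB = 209 × 2^20 bytes = 219,152,384 bytes
1 kB = 10^3 bytes = 1,000 bytes
219,152,384 / 1,000 = 219,152.384 kB

219,152.384 kB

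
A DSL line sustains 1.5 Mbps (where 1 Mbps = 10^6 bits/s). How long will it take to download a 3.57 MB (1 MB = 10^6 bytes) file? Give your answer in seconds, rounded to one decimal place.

19.0 seconds

3.57 MB = 3,570,000 bytes = 28,560,000 bits
1.5 Mbps = 1,500,000 bits/s
time = 28,560,000 / 1,500,000 = 19.0 s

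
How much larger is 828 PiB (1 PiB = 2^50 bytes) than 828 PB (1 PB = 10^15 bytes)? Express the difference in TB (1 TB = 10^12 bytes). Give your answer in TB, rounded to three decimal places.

828 PiB = 828 × 1,125,899,906,842,624 = 932,245,122,865,692,672 bytes
828 PB = 828 × 1,000,000,000,000,000 = 828,000,000,000,000,000 bytes
difference = 104,245,122,865,692,672 bytes
104,245,122,865,692,672 / 1,000,000,000,000 = 104,245.123 TB

104,245.123 TB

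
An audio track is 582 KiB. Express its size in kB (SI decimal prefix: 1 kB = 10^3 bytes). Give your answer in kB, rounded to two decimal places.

595.97 kB

582 KiB = 582 × 2^10 bytes = 595,968 bytes
1 kB = 1,000 bytes
595,968 / 1,000 = 595.97 kB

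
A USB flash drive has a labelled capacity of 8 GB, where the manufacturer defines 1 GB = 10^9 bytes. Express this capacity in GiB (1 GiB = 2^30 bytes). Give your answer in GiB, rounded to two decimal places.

8 GB × 1,000,000,000 bytes/GB = 8,000,000,000 bytes
1 GiB = 1,073,741,824 bytes
8,000,000,000 / 1,073,741,824 = 7.45 GiB

7.45 GiB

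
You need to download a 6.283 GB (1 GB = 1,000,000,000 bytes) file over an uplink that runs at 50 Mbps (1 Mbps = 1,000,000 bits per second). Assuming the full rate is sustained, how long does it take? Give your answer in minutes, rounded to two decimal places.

6.283 GB = 6,283,000,000 bytes = 50,264,000,000 bits
50 Mbps = 50,000,000 bits/s
time = 50,264,000,000 / 50,000,000 = 1,005.280 s
1,005.280 s / 60 = 16.75 minutes

16.75 minutes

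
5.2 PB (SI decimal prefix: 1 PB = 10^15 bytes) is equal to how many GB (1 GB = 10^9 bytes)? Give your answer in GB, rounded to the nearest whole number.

5.2 PB × 1,000,000,000,000,000 bytes/PB = 5,200,000,000,000,000 bytes
1 GB = 1,000,000,000 bytes
5,200,000,000,000,000 / 1,000,000,000 = 5,200,000 GB

5,200,000 GB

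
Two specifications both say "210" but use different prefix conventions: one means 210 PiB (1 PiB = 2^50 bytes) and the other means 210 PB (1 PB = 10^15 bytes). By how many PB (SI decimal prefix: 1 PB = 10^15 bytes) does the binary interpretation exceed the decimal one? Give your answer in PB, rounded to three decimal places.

210 PiB = 210 × 1,125,899,906,842,624 = 236,438,980,436,951,040 bytes
210 PB = 210 × 1,000,000,000,000,000 = 210,000,000,000,000,000 bytes
difference = 26,438,980,436,951,040 bytes
26,438,980,436,951,040 / 1,000,000,000,000,000 = 26.439 PB

26.439 PB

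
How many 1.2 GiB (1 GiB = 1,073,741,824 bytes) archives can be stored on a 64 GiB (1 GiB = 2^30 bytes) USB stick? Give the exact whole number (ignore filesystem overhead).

Capacity: 64 GiB = 68,719,476,736 bytes
Per item: 1.2 GiB = 1,288,490,188.8 bytes
⌊68,719,476,736 / 1,288,490,188.8⌋ = 53

53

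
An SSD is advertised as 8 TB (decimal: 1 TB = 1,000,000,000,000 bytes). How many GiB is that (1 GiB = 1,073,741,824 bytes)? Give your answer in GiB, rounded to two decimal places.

8 TB × 1,000,000,000,000 bytes/TB = 8,000,000,000,000 bytes
1 GiB = 2^30 bytes = 1,073,741,824 bytes
8,000,000,000,000 / 1,073,741,824 = 7,450.58 GiB

7,450.58 GiB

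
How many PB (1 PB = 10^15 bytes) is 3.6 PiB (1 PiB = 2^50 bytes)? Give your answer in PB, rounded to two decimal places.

3.6 PiB × 1,125,899,906,842,624 bytes/PiB = 4,053,239,664,633,446.4 bytes
1 PB = 1,000,000,000,000,000 bytes
4,053,239,664,633,446.4 / 1,000,000,000,000,000 = 4.05 PB

4.05 PB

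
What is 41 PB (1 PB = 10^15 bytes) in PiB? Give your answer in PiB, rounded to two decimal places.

36.42 PiB

41 PB = 41 × 10^15 bytes = 41,000,000,000,000,000 bytes
1 PiB = 2^50 bytes = 1,125,899,906,842,624 bytes
41,000,000,000,000,000 / 1,125,899,906,842,624 = 36.42 PiB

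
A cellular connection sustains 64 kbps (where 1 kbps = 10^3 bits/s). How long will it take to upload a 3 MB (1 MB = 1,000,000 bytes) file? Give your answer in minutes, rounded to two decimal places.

6.25 minutes

3 MB = 3,000,000 bytes = 24,000,000 bits
64 kbps = 64,000 bits/s
time = 24,000,000 / 64,000 = 375.000 s
375.000 s / 60 = 6.25 minutes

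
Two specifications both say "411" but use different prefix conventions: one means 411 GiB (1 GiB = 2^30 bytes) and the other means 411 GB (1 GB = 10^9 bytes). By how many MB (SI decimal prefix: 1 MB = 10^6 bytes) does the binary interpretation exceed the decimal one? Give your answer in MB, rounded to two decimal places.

411 GiB = 411 × 1,073,741,824 = 441,307,889,664 bytes
411 GB = 411 × 1,000,000,000 = 411,000,000,000 bytes
difference = 30,307,889,664 bytes
30,307,889,664 / 1,000,000 = 30,307.89 MB

30,307.89 MB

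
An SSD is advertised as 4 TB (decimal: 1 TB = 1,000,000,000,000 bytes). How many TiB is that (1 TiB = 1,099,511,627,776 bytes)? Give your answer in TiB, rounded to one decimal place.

4 TB = 4 × 10^12 bytes = 4,000,000,000,000 bytes
1 TiB = 2^40 bytes = 1,099,511,627,776 bytes
4,000,000,000,000 / 1,099,511,627,776 = 3.6 TiB

3.6 TiB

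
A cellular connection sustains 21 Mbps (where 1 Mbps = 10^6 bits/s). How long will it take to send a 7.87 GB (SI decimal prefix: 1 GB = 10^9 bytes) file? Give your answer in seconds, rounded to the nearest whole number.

7.87 GB = 7,870,000,000 bytes = 62,960,000,000 bits
21 Mbps = 21,000,000 bits/s
time = 62,960,000,000 / 21,000,000 = 2,998 s

2,998 seconds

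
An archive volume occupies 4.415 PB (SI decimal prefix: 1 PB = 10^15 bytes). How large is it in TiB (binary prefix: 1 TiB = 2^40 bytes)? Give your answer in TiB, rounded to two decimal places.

4,015.42 TiB

4.415 PB × 1,000,000,000,000,000 bytes/PB = 4,415,000,000,000,000 bytes
1 TiB = 2^40 bytes = 1,099,511,627,776 bytes
4,415,000,000,000,000 / 1,099,511,627,776 = 4,015.42 TiB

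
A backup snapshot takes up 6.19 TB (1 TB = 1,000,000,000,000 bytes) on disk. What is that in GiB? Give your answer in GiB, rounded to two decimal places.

6.19 TB × 1,000,000,000,000 bytes/TB = 6,190,000,000,000 bytes
1 GiB = 1,073,741,824 bytes
6,190,000,000,000 / 1,073,741,824 = 5,764.89 GiB

5,764.89 GiB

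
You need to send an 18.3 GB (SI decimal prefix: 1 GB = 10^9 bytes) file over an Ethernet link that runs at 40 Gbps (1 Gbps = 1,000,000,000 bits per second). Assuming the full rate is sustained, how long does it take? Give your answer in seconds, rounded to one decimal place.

18.3 GB = 18,300,000,000 bytes = 146,400,000,000 bits
40 Gbps = 40,000,000,000 bits/s
time = 146,400,000,000 / 40,000,000,000 = 3.7 s

3.7 seconds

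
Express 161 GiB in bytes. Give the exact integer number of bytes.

161 × 1,073,741,824 = 172,872,433,664 bytes  (1 GiB = 2^30 bytes)

172,872,433,664 bytes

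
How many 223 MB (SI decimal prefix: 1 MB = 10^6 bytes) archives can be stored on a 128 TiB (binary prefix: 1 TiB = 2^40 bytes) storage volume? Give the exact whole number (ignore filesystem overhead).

631,109

Capacity: 128 TiB = 140,737,488,355,328 bytes
Per item: 223 MB = 223,000,000 bytes
⌊140,737,488,355,328 / 223,000,000⌋ = 631,109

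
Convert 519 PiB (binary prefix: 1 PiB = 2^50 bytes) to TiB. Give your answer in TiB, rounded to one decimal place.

519 PiB × 1,125,899,906,842,624 bytes/PiB = 584,342,051,651,321,856 bytes
1 TiB = 2^40 bytes = 1,099,511,627,776 bytes
584,342,051,651,321,856 / 1,099,511,627,776 = 531,456.0 TiB

531,456.0 TiB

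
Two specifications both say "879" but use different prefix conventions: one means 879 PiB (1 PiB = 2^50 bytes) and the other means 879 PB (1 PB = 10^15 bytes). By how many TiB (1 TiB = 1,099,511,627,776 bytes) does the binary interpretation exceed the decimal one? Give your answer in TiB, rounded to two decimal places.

879 PiB = 879 × 1,125,899,906,842,624 = 989,666,018,114,666,496 bytes
879 PB = 879 × 1,000,000,000,000,000 = 879,000,000,000,000,000 bytes
difference = 110,666,018,114,666,496 bytes
110,666,018,114,666,496 / 1,099,511,627,776 = 100,650.16 TiB

100,650.16 TiB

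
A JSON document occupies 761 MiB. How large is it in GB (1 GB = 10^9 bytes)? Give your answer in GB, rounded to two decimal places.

0.80 GB

761 MiB × 1,048,576 bytes/MiB = 797,966,336 bytes
1 GB = 10^9 bytes = 1,000,000,000 bytes
797,966,336 / 1,000,000,000 = 0.80 GB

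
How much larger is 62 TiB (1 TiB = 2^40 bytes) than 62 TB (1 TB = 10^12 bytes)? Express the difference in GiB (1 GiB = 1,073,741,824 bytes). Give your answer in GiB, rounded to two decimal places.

62 TiB = 62 × 1,099,511,627,776 = 68,169,720,922,112 bytes
62 TB = 62 × 1,000,000,000,000 = 62,000,000,000,000 bytes
difference = 6,169,720,922,112 bytes
6,169,720,922,112 / 1,073,741,824 = 5,746.00 GiB

5,746.00 GiB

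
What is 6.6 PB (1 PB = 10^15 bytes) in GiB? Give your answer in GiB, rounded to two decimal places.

6,146,728.99 GiB

6.6 PB = 6.6 × 10^15 bytes = 6,600,000,000,000,000 bytes
1 GiB = 2^30 bytes = 1,073,741,824 bytes
6,600,000,000,000,000 / 1,073,741,824 = 6,146,728.99 GiB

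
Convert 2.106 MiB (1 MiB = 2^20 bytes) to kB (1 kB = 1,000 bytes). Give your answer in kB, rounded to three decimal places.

2,208.301 kB

2.106 MiB = 2.106 × 2^20 bytes = 2,208,301.056 bytes
1 kB = 10^3 bytes = 1,000 bytes
2,208,301.056 / 1,000 = 2,208.301 kB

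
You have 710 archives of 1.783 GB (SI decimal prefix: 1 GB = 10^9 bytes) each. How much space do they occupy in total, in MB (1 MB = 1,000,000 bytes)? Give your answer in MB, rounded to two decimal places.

Total = 710 × 1.783 GB = 1265.93 GB
= 1265.93 × 1,000,000,000 bytes = 1,265,930,000,000 bytes
1 MB = 1,000,000 bytes
1,265,930,000,000 / 1,000,000 = 1,265,930.00 MB

1,265,930.00 MB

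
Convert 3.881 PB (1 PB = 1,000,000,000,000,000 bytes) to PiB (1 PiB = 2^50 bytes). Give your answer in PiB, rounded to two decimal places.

3.881 PB = 3.881 × 10^15 bytes = 3,881,000,000,000,000 bytes
1 PiB = 2^50 bytes = 1,125,899,906,842,624 bytes
3,881,000,000,000,000 / 1,125,899,906,842,624 = 3.45 PiB

3.45 PiB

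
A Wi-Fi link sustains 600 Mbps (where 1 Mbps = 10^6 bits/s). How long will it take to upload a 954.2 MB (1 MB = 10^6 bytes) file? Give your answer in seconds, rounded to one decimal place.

954.2 MB = 954,200,000 bytes = 7,633,600,000 bits
600 Mbps = 600,000,000 bits/s
time = 7,633,600,000 / 600,000,000 = 12.7 s

12.7 seconds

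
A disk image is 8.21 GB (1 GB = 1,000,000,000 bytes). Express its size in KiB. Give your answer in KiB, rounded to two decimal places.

8,017,578.13 KiB

8.21 GB = 8.21 × 10^9 bytes = 8,210,000,000 bytes
1 KiB = 2^10 bytes = 1,024 bytes
8,210,000,000 / 1,024 = 8,017,578.13 KiB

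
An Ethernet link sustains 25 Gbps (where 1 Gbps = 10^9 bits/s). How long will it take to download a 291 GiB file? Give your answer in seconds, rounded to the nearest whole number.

100 seconds

291 GiB = 312,458,870,784 bytes = 2,499,670,966,272 bits
25 Gbps = 25,000,000,000 bits/s
time = 2,499,670,966,272 / 25,000,000,000 = 100 s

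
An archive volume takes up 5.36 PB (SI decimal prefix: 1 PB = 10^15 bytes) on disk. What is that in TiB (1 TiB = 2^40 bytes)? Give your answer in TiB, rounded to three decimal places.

4,874.892 TiB

5.36 PB × 1,000,000,000,000,000 bytes/PB = 5,360,000,000,000,000 bytes
1 TiB = 2^40 bytes = 1,099,511,627,776 bytes
5,360,000,000,000,000 / 1,099,511,627,776 = 4,874.892 TiB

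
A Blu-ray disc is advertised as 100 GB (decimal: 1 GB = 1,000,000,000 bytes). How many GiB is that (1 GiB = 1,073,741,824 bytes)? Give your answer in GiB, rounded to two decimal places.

100 GB × 1,000,000,000 bytes/GB = 100,000,000,000 bytes
1 GiB = 2^30 bytes = 1,073,741,824 bytes
100,000,000,000 / 1,073,741,824 = 93.13 GiB

93.13 GiB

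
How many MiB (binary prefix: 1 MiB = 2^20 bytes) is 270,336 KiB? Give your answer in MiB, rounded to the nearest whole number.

270,336 KiB × 1,024 bytes/KiB = 276,824,064 bytes
1 MiB = 1,048,576 bytes
276,824,064 / 1,048,576 = 264 MiB

264 MiB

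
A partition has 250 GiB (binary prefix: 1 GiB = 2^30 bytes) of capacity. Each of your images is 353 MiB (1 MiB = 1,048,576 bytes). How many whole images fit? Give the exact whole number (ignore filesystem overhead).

Capacity: 250 GiB = 268,435,456,000 bytes
Per item: 353 MiB = 370,147,328 bytes
⌊268,435,456,000 / 370,147,328⌋ = 725

725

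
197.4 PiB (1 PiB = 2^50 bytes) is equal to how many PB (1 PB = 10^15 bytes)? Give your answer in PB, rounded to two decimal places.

222.25 PB

197.4 PiB × 1,125,899,906,842,624 bytes/PiB = 222,252,641,610,733,977.6 bytes
1 PB = 10^15 bytes = 1,000,000,000,000,000 bytes
222,252,641,610,733,977.6 / 1,000,000,000,000,000 = 222.25 PB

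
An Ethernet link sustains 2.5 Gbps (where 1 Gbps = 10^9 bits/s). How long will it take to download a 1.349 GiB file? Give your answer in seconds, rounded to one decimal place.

1.349 GiB = 1,448,477,720.576 bytes = 11,587,821,764.608 bits
2.5 Gbps = 2,500,000,000 bits/s
time = 11,587,821,764.608 / 2,500,000,000 = 4.6 s

4.6 seconds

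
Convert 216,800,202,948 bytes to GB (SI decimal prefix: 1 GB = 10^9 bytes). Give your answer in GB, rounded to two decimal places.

216,800,202,948 bytes given.
1 GB = 10^9 bytes = 1,000,000,000 bytes
216,800,202,948 / 1,000,000,000 = 216.80 GB

216.80 GB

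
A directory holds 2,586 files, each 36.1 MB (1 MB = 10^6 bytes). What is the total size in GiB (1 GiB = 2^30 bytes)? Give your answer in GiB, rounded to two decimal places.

Total = 2,586 × 36.1 MB = 93354.6 MB
= 93354.6 × 1,000,000 bytes = 93,354,600,000 bytes
1 GiB = 1,073,741,824 bytes
93,354,600,000 / 1,073,741,824 = 86.94 GiB

86.94 GiB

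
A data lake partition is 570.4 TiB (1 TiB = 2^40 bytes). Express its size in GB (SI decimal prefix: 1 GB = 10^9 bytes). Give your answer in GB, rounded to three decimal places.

570.4 TiB = 570.4 × 2^40 bytes = 627,161,432,483,430.4 bytes
1 GB = 10^9 bytes = 1,000,000,000 bytes
627,161,432,483,430.4 / 1,000,000,000 = 627,161.432 GB

627,161.432 GB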